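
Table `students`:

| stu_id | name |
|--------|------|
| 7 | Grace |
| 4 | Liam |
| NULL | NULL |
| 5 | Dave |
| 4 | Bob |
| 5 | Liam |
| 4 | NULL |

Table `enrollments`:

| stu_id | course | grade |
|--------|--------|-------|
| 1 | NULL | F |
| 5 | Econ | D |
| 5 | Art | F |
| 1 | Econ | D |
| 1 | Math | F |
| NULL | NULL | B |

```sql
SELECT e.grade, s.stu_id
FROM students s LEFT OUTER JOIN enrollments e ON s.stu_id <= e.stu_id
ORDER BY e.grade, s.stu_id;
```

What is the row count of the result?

LEFT JOIN keeps every row from `students`; unmatched rows get NULL for `enrollments`'s columns.
Matching on s.stu_id <= e.stu_id. A NULL in a compared column never satisfies the condition.
- s row (stu_id=7): no match → kept, e columns NULL.
- s row (stu_id=4): matches 2 e row(s) → 2 output row(s).
- s row (stu_id=NULL): no match → kept, e columns NULL.
- s row (stu_id=5): matches 2 e row(s) → 2 output row(s).
- s row (stu_id=4): matches 2 e row(s) → 2 output row(s).
- s row (stu_id=5): matches 2 e row(s) → 2 output row(s).
- s row (stu_id=4): matches 2 e row(s) → 2 output row(s).
Total: 10 matched + 2 padded = 12 rows.

12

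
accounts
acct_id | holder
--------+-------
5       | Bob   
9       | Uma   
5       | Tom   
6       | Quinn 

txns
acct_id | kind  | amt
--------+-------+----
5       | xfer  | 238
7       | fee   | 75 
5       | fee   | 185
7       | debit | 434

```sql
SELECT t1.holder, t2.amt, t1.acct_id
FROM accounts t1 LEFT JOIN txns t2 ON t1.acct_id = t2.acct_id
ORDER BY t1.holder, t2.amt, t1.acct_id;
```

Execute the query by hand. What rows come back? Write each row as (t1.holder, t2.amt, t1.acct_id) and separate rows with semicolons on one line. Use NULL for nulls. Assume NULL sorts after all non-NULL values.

(Bob, 185, 5); (Bob, 238, 5); (Quinn, NULL, 6); (Tom, 185, 5); (Tom, 238, 5); (Uma, NULL, 9)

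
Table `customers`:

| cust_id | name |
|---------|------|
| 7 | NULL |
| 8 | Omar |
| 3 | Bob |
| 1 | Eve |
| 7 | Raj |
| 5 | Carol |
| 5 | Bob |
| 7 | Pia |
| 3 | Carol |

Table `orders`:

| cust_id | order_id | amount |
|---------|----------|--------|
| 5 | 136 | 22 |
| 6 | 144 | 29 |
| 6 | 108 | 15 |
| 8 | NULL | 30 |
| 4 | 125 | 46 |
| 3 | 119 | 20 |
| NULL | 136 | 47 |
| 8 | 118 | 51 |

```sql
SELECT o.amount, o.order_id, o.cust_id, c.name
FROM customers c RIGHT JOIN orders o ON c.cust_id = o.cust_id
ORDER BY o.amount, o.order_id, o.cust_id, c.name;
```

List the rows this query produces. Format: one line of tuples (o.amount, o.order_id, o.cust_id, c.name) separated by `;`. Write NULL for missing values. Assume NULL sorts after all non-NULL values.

RIGHT JOIN keeps every row from `orders`; unmatched rows get NULL for `customers`'s columns.
Matching on c.cust_id = o.cust_id. A NULL in a compared column never satisfies the condition.
- c row (cust_id=7): no match.
- c row (cust_id=8): matches 2 o row(s) → 2 output row(s).
- c row (cust_id=3): matches 1 o row(s) → 1 output row(s).
- c row (cust_id=1): no match.
- c row (cust_id=7): no match.
- c row (cust_id=5): matches 1 o row(s) → 1 output row(s).
- c row (cust_id=5): matches 1 o row(s) → 1 output row(s).
- c row (cust_id=7): no match.
- c row (cust_id=3): matches 1 o row(s) → 1 output row(s).
- 4 row(s) from o found no c partner → padded with NULL.
After projecting and ordering:
o.amount | o.order_id | o.cust_id | c.name
15 | 108 | 6 | NULL
20 | 119 | 3 | Bob
20 | 119 | 3 | Carol
22 | 136 | 5 | Bob
22 | 136 | 5 | Carol
29 | 144 | 6 | NULL
30 | NULL | 8 | Omar
46 | 125 | 4 | NULL
47 | 136 | NULL | NULL
51 | 118 | 8 | Omar

(15, 108, 6, NULL); (20, 119, 3, Bob); (20, 119, 3, Carol); (22, 136, 5, Bob); (22, 136, 5, Carol); (29, 144, 6, NULL); (30, NULL, 8, Omar); (46, 125, 4, NULL); (47, 136, NULL, NULL); (51, 118, 8, Omar)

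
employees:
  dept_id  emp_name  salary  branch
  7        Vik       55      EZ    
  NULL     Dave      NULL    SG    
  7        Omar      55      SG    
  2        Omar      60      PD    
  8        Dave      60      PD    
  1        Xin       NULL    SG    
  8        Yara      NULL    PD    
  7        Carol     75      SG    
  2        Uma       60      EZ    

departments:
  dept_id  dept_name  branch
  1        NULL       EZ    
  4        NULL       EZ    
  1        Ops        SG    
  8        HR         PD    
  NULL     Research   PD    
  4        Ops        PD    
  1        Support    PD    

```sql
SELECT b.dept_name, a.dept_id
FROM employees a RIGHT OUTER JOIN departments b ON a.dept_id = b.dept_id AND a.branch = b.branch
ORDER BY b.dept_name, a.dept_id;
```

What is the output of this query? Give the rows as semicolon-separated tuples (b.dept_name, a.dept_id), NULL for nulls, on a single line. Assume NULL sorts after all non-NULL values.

(HR, 8); (HR, 8); (Ops, 1); (Ops, NULL); (Research, NULL); (Support, NULL); (NULL, NULL); (NULL, NULL)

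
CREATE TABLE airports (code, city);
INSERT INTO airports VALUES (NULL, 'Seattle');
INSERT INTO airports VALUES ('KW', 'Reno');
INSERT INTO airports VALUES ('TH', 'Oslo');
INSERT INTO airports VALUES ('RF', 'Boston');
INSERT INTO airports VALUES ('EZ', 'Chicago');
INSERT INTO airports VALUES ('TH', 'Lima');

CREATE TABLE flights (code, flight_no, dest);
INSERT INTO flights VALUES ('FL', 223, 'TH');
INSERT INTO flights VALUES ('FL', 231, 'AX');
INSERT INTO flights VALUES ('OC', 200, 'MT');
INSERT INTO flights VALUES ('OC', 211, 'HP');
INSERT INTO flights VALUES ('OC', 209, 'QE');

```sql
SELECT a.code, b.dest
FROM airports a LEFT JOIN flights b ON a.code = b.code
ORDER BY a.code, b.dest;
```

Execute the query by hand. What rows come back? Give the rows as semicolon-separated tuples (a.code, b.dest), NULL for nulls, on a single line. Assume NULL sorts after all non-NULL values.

LEFT JOIN keeps every row from `airports`; unmatched rows get NULL for `flights`'s columns.
Matching on a.code = b.code. A NULL in a compared column never satisfies the condition.
- a row (code=NULL): no match → kept, b columns NULL.
- a row (code=KW): no match → kept, b columns NULL.
- a row (code=TH): no match → kept, b columns NULL.
- a row (code=RF): no match → kept, b columns NULL.
- a row (code=EZ): no match → kept, b columns NULL.
- a row (code=TH): no match → kept, b columns NULL.
After projecting and ordering:
a.code | b.dest
EZ | NULL
KW | NULL
RF | NULL
TH | NULL
TH | NULL
NULL | NULL

(EZ, NULL); (KW, NULL); (RF, NULL); (TH, NULL); (TH, NULL); (NULL, NULL)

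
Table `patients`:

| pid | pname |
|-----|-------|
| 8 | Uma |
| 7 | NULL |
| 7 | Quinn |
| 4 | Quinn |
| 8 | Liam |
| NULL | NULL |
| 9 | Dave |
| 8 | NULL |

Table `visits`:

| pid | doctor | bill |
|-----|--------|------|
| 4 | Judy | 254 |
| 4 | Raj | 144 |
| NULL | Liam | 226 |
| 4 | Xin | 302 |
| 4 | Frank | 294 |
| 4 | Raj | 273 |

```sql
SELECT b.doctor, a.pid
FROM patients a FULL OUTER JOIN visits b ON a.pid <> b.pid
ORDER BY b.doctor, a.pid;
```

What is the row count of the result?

FULL OUTER JOIN keeps every row from both sides; unmatched rows get NULL for the other side's columns.
Matching on a.pid <> b.pid. A NULL in a compared column never satisfies the condition.
- a (pid=8) pairs with 5 row(s) of b.
- a (pid=7) pairs with 5 row(s) of b.
- a (pid=7) pairs with 5 row(s) of b.
- a (pid=4) has no partner → padded with NULL.
- a (pid=8) pairs with 5 row(s) of b.
- a (pid=NULL) has no partner → padded with NULL.
- a (pid=9) pairs with 5 row(s) of b.
- a (pid=8) pairs with 5 row(s) of b.
- 1 row(s) from b found no a partner → padded with NULL.
Total: 30 matched + 3 padded = 33 rows.

33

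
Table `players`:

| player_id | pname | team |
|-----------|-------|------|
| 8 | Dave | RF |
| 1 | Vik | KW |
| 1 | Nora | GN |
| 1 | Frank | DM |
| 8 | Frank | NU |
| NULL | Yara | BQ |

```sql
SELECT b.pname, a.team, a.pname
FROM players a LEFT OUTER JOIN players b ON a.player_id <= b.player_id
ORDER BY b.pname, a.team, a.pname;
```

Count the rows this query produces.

20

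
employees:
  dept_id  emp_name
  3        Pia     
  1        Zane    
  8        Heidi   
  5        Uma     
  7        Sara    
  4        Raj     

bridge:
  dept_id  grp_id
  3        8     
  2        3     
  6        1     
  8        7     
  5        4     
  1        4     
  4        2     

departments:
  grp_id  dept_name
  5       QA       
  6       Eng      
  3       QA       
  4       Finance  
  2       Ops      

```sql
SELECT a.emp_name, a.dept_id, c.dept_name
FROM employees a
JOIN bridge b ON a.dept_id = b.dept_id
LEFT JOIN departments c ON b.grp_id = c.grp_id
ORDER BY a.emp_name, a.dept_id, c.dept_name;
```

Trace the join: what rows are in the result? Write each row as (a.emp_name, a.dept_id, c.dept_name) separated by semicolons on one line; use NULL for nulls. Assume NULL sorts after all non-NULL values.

Joins associate left-to-right: employees INNER JOIN bridge on dept_id gives 5 intermediate row(s).
Then LEFT JOIN `departments c` on grp_id: each of those 5 rows is kept; rows whose b.grp_id has no match in c get NULL for c's columns.

(Heidi, 8, NULL); (Pia, 3, NULL); (Raj, 4, Ops); (Uma, 5, Finance); (Zane, 1, Finance)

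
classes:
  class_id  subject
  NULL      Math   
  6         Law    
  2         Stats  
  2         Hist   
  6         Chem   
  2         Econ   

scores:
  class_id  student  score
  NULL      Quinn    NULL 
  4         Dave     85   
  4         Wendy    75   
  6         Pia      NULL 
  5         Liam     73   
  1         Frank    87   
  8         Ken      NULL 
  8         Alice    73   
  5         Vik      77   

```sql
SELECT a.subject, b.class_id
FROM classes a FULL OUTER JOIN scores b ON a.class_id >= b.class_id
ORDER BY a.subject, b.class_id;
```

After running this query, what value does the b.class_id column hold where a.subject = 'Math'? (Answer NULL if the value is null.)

FULL OUTER JOIN keeps every row from both sides; unmatched rows get NULL for the other side's columns.
Matching on a.class_id >= b.class_id. A NULL in a compared column never satisfies the condition.
- a row (class_id=NULL): no match → kept, b columns NULL.
- a row (class_id=6): matches 6 b row(s) → 6 output row(s).
- a row (class_id=2): matches 1 b row(s) → 1 output row(s).
- a row (class_id=2): matches 1 b row(s) → 1 output row(s).
- a row (class_id=6): matches 6 b row(s) → 6 output row(s).
- a row (class_id=2): matches 1 b row(s) → 1 output row(s).
- plus 3 unmatched b row(s), each kept with NULL a columns.

NULL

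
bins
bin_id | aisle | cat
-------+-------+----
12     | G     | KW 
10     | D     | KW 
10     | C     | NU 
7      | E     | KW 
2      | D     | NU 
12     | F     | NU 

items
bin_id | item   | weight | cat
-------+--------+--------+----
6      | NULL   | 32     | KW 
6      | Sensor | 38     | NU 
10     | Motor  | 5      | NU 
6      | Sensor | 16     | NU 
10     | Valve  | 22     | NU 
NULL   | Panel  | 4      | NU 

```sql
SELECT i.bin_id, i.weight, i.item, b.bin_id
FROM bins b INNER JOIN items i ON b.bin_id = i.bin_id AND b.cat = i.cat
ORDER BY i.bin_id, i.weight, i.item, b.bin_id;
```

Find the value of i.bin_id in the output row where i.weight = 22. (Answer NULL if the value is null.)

10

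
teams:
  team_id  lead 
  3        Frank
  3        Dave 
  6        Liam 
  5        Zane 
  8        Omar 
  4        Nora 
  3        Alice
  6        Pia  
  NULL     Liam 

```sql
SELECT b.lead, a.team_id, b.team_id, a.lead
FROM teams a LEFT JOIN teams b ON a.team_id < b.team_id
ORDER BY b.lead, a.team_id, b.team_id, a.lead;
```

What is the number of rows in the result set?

26

LEFT JOIN keeps every row from `teams a`; unmatched rows get NULL for `teams b`'s columns.
Matching on a.team_id < b.team_id. A NULL in a compared column never satisfies the condition.
Matched pairs: 24; unmatched a rows kept: 2.
Total: 24 matched + 2 padded = 26 rows.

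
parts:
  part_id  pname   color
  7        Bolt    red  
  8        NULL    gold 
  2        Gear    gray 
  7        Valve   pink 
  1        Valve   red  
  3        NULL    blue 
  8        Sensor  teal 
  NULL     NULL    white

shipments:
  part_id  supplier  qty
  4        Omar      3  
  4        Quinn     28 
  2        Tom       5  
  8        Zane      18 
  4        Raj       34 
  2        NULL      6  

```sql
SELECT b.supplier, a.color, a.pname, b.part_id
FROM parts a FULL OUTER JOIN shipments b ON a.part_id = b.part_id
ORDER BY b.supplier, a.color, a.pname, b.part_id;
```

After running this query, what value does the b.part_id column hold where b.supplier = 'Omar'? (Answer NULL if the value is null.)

4

FULL OUTER JOIN keeps every row from both sides; unmatched rows get NULL for the other side's columns.
Matching on a.part_id = b.part_id. A NULL in a compared column never satisfies the condition.
- a[0] part_id=7 → no match; kept with NULLs on the b side.
- a[1] part_id=8 → 1 match(es) in b → 1 row(s).
- a[2] part_id=2 → 2 match(es) in b → 2 row(s).
- a[3] part_id=7 → no match; kept with NULLs on the b side.
- a[4] part_id=1 → no match; kept with NULLs on the b side.
- a[5] part_id=3 → no match; kept with NULLs on the b side.
- a[6] part_id=8 → 1 match(es) in b → 1 row(s).
- a[7] part_id=NULL → no match; kept with NULLs on the b side.
- 3 b row(s) had no a match → kept, a columns NULL.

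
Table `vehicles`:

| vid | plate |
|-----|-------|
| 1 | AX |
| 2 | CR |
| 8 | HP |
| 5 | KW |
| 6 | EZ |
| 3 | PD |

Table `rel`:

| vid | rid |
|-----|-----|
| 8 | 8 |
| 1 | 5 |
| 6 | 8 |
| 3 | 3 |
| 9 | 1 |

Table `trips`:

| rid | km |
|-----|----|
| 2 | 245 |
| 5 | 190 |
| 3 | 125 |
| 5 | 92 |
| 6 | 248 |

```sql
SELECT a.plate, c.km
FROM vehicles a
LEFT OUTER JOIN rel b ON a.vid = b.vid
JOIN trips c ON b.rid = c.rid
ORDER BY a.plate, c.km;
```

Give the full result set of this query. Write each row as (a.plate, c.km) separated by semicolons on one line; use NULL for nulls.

(AX, 92); (AX, 190); (PD, 125)

Joins associate left-to-right: vehicles LEFT JOIN rel on vid gives 6 intermediate row(s).
Then INNER JOIN `trips c` on rid: keep only rows whose b.rid appears in c.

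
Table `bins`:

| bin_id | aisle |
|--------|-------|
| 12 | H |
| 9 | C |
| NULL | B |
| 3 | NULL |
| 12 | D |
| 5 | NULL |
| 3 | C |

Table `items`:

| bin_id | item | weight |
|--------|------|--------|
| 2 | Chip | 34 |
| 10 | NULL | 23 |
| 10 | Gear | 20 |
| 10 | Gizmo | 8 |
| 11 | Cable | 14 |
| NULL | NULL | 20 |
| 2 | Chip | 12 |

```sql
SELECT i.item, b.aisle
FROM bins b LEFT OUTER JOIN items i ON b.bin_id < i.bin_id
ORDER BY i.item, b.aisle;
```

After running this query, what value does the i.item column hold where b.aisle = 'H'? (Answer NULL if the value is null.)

NULL

LEFT JOIN keeps every row from `bins`; unmatched rows get NULL for `items`'s columns.
Matching on b.bin_id < i.bin_id. A NULL in a compared column never satisfies the condition.
Matched pairs: 16; unmatched b rows kept: 3.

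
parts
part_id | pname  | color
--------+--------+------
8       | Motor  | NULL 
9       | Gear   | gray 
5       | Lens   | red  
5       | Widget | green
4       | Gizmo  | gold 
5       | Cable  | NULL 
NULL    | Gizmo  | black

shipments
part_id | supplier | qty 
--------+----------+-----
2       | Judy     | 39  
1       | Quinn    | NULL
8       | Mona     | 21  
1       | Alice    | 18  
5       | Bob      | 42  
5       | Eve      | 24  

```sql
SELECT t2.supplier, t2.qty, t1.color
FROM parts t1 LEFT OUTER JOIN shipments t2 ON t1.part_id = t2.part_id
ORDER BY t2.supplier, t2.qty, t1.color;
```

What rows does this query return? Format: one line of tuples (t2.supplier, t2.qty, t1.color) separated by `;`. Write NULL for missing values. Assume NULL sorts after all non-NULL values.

(Bob, 42, green); (Bob, 42, red); (Bob, 42, NULL); (Eve, 24, green); (Eve, 24, red); (Eve, 24, NULL); (Mona, 21, NULL); (NULL, NULL, black); (NULL, NULL, gold); (NULL, NULL, gray)

LEFT JOIN keeps every row from `parts`; unmatched rows get NULL for `shipments`'s columns.
Matching on t1.part_id = t2.part_id. A NULL in a compared column never satisfies the condition.
Matched pairs: 7; unmatched t1 rows kept: 3.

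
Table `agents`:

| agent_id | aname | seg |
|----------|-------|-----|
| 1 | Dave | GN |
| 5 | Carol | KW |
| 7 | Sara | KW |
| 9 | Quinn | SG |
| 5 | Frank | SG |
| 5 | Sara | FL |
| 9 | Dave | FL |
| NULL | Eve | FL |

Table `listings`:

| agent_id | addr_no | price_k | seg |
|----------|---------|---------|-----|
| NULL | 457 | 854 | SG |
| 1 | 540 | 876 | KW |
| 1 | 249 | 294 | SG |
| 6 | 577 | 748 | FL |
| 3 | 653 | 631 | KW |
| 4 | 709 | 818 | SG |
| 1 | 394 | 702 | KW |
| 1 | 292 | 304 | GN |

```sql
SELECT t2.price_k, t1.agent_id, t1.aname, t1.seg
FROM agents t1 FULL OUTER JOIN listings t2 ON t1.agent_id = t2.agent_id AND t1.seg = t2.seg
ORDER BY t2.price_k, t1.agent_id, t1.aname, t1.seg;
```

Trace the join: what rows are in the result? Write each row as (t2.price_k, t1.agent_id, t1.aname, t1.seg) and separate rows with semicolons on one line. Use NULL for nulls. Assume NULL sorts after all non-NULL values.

FULL OUTER JOIN keeps every row from both sides; unmatched rows get NULL for the other side's columns.
Matching on t1.agent_id = t2.agent_id AND t1.seg = t2.seg. A NULL in a compared column never satisfies the condition.
Matched pairs: 1; unmatched t1 rows kept: 7; unmatched t2 rows kept: 7.

(294, NULL, NULL, NULL); (304, 1, Dave, GN); (631, NULL, NULL, NULL); (702, NULL, NULL, NULL); (748, NULL, NULL, NULL); (818, NULL, NULL, NULL); (854, NULL, NULL, NULL); (876, NULL, NULL, NULL); (NULL, 5, Carol, KW); (NULL, 5, Frank, SG); (NULL, 5, Sara, FL); (NULL, 7, Sara, KW); (NULL, 9, Dave, FL); (NULL, 9, Quinn, SG); (NULL, NULL, Eve, FL)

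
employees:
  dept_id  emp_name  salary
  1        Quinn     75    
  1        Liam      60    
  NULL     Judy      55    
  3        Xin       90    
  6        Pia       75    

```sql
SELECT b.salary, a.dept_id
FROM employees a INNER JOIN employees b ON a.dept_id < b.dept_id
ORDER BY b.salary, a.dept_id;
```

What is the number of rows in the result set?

5

INNER JOIN keeps only pairs where the ON condition holds.
Matching on a.dept_id < b.dept_id. A NULL in a compared column never satisfies the condition.
- a[0] dept_id=1 → 2 match(es) in b → 2 row(s).
- a[1] dept_id=1 → 2 match(es) in b → 2 row(s).
- a[2] dept_id=NULL → no match; dropped.
- a[3] dept_id=3 → 1 match(es) in b → 1 row(s).
- a[4] dept_id=6 → no match; dropped.
Total: 5 rows.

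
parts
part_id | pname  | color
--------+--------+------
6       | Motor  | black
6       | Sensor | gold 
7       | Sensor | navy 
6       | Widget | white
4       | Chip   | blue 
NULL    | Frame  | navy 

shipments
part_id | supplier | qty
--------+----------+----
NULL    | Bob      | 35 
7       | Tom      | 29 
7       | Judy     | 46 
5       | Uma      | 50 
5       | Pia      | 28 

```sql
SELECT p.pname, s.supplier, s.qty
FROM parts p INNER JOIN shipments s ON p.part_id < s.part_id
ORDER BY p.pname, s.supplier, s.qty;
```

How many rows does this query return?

10

INNER JOIN keeps only pairs where the ON condition holds.
Matching on p.part_id < s.part_id. A NULL in a compared column never satisfies the condition.
- part_id=6: 2 matching s row(s), so 2 row(s) emitted.
- part_id=6: 2 matching s row(s), so 2 row(s) emitted.
- part_id=7: no matching s row, dropped.
- part_id=6: 2 matching s row(s), so 2 row(s) emitted.
- part_id=4: 4 matching s row(s), so 4 row(s) emitted.
- part_id=NULL: no matching s row, dropped.
Total: 10 rows.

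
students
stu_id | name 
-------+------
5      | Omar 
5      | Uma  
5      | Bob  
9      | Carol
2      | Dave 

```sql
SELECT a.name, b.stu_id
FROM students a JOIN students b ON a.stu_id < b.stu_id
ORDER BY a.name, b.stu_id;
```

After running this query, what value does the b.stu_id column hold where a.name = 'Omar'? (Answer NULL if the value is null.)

INNER JOIN keeps only pairs where the ON condition holds.
Matching on a.stu_id < b.stu_id.
- a row (stu_id=5): matches 1 b row(s) → 1 output row(s).
- a row (stu_id=5): matches 1 b row(s) → 1 output row(s).
- a row (stu_id=5): matches 1 b row(s) → 1 output row(s).
- a row (stu_id=9): no match → dropped.
- a row (stu_id=2): matches 4 b row(s) → 4 output row(s).

9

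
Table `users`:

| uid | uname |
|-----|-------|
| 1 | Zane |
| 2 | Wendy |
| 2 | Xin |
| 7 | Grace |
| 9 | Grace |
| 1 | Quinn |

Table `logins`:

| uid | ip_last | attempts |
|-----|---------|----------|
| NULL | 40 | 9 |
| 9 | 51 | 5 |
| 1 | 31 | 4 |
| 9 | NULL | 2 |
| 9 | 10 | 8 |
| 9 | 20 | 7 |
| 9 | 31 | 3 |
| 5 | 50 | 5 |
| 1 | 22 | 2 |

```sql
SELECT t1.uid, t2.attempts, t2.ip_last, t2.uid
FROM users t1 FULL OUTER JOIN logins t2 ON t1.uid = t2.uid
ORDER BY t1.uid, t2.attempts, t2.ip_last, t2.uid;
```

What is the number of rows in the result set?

FULL OUTER JOIN keeps every row from both sides; unmatched rows get NULL for the other side's columns.
Matching on t1.uid = t2.uid. A NULL in a compared column never satisfies the condition.
Matched pairs: 9; unmatched t1 rows kept: 3; unmatched t2 rows kept: 2.
Total: 9 matched + 5 padded = 14 rows.

14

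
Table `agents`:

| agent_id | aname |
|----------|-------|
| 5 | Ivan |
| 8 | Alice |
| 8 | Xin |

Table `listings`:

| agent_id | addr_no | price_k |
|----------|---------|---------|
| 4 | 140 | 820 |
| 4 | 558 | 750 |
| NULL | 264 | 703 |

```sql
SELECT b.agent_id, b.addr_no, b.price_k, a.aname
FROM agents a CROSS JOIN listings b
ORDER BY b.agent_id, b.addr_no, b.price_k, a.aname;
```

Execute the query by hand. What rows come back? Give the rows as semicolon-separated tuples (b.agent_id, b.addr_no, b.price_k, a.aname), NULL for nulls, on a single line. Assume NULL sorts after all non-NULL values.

(4, 140, 820, Alice); (4, 140, 820, Ivan); (4, 140, 820, Xin); (4, 558, 750, Alice); (4, 558, 750, Ivan); (4, 558, 750, Xin); (NULL, 264, 703, Alice); (NULL, 264, 703, Ivan); (NULL, 264, 703, Xin)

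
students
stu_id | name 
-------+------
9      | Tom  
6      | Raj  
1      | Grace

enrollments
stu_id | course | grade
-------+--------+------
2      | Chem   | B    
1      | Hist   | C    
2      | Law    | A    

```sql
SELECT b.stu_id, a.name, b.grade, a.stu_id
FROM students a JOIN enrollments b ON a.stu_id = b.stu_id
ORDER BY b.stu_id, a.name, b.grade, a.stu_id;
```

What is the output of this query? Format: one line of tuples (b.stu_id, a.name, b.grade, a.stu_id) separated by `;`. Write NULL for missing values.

(1, Grace, C, 1)

INNER JOIN keeps only pairs where the ON condition holds.
Matching on a.stu_id = b.stu_id.
Matched pairs: 1.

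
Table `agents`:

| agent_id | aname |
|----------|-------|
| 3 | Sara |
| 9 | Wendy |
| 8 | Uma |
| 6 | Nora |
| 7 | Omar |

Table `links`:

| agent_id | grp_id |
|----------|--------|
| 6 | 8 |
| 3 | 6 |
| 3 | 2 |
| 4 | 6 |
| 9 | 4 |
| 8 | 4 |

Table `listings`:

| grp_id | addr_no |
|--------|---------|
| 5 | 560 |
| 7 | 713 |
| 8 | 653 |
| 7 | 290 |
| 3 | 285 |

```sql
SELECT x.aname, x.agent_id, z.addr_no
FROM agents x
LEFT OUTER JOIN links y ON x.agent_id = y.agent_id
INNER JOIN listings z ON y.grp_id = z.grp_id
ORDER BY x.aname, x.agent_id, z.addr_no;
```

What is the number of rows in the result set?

Evaluate left to right. First `agents x LEFT JOIN links y` on agent_id: 6 row(s).
Then INNER JOIN `listings z` on grp_id: keep only rows whose y.grp_id appears in z.
Result: 1 row(s).

1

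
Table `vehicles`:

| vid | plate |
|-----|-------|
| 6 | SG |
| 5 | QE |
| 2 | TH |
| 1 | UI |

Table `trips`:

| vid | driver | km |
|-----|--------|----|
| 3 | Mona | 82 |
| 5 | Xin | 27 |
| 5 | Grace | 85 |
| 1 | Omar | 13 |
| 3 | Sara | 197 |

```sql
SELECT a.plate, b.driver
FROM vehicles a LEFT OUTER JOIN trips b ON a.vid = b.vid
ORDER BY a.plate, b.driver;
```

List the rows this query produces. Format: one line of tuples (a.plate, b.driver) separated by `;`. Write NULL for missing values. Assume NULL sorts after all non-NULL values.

LEFT JOIN keeps every row from `vehicles`; unmatched rows get NULL for `trips`'s columns.
Matching on a.vid = b.vid.
- a (vid=6) has no partner → padded with NULL.
- a (vid=5) pairs with 2 row(s) of b.
- a (vid=2) has no partner → padded with NULL.
- a (vid=1) pairs with 1 row(s) of b.
After projecting and ordering:
a.plate | b.driver
QE | Grace
QE | Xin
SG | NULL
TH | NULL
UI | Omar

(QE, Grace); (QE, Xin); (SG, NULL); (TH, NULL); (UI, Omar)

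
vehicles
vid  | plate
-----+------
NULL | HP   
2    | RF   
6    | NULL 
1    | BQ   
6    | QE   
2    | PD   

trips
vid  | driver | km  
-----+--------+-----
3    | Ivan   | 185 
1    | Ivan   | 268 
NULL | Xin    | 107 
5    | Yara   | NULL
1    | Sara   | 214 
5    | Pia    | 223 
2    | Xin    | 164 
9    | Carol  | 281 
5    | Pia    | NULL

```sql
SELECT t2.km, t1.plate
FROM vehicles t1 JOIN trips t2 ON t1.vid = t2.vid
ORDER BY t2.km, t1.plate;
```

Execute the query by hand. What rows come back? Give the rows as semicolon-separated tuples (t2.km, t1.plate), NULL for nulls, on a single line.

INNER JOIN keeps only pairs where the ON condition holds.
Matching on t1.vid = t2.vid. A NULL in a compared column never satisfies the condition.
Matched pairs: 4.

(164, PD); (164, RF); (214, BQ); (268, BQ)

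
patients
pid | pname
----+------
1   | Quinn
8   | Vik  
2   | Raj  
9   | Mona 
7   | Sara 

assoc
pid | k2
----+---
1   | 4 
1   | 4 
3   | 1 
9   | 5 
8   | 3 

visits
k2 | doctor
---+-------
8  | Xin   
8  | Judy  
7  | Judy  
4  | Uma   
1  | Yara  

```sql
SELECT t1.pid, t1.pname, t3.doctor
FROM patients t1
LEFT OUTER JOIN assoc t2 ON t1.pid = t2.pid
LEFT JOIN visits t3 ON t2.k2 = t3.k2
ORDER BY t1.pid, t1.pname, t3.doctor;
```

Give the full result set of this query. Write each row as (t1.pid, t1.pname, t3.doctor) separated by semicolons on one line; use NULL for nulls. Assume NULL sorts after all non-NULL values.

Step 1 — t1 LEFT JOIN t2 on pid → 6 row(s).
Then LEFT JOIN `visits t3` on k2: each of those 6 rows is kept; rows whose t2.k2 has no match in t3 get NULL for t3's columns.

(1, Quinn, Uma); (1, Quinn, Uma); (2, Raj, NULL); (7, Sara, NULL); (8, Vik, NULL); (9, Mona, NULL)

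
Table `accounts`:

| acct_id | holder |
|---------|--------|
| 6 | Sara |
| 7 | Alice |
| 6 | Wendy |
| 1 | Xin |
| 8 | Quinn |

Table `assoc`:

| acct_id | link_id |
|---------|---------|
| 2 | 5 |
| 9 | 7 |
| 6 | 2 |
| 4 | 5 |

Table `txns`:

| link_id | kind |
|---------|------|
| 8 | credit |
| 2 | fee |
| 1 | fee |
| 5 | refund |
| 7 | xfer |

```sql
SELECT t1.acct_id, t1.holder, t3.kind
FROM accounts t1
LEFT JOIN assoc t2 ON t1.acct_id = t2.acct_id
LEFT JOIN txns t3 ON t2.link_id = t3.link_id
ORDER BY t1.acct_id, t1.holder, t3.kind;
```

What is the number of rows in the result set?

5

Joins associate left-to-right: accounts LEFT JOIN assoc on acct_id gives 5 intermediate row(s).
Then LEFT JOIN `txns t3` on link_id: each of those 5 rows is kept; rows whose t2.link_id has no match in t3 get NULL for t3's columns.
Result: 5 row(s).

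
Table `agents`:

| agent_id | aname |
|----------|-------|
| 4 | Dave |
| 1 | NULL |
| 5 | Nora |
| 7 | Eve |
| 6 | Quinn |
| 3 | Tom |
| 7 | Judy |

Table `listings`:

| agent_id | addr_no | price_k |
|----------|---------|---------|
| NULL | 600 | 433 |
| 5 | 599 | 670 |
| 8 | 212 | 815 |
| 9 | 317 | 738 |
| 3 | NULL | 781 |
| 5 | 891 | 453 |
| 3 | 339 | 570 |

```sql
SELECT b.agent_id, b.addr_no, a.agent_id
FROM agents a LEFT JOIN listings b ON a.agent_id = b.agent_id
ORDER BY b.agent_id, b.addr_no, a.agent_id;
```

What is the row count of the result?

LEFT JOIN keeps every row from `agents`; unmatched rows get NULL for `listings`'s columns.
Matching on a.agent_id = b.agent_id. A NULL in a compared column never satisfies the condition.
- agent_id=4: no b row matches, row kept with b columns NULL.
- agent_id=1: no b row matches, row kept with b columns NULL.
- agent_id=5: 2 matching b row(s), so 2 row(s) emitted.
- agent_id=7: no b row matches, row kept with b columns NULL.
- agent_id=6: no b row matches, row kept with b columns NULL.
- agent_id=3: 2 matching b row(s), so 2 row(s) emitted.
- agent_id=7: no b row matches, row kept with b columns NULL.
Total: 4 matched + 5 padded = 9 rows.

9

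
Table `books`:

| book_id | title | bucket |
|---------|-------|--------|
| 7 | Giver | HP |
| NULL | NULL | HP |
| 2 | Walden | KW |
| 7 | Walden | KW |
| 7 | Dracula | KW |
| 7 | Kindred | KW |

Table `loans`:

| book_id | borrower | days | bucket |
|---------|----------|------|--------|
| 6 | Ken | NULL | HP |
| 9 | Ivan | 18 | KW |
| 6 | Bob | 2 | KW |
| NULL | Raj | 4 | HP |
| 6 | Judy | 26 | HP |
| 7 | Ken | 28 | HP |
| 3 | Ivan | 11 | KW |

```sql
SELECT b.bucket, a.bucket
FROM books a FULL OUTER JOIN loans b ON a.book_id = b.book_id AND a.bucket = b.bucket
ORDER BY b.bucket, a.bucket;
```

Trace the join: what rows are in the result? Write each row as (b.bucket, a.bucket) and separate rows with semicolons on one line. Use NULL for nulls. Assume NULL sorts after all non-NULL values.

(HP, HP); (HP, NULL); (HP, NULL); (HP, NULL); (KW, NULL); (KW, NULL); (KW, NULL); (NULL, HP); (NULL, KW); (NULL, KW); (NULL, KW); (NULL, KW)

FULL OUTER JOIN keeps every row from both sides; unmatched rows get NULL for the other side's columns.
Matching on a.book_id = b.book_id AND a.bucket = b.bucket. A NULL in a compared column never satisfies the condition.
- a row (book_id=7, bucket=HP): matches 1 b row(s) → 1 output row(s).
- a row (book_id=NULL, bucket=HP): no match → kept, b columns NULL.
- a row (book_id=2, bucket=KW): no match → kept, b columns NULL.
- a row (book_id=7, bucket=KW): no match → kept, b columns NULL.
- a row (book_id=7, bucket=KW): no match → kept, b columns NULL.
- a row (book_id=7, bucket=KW): no match → kept, b columns NULL.
- 6 b row(s) had no a match → kept, a columns NULL.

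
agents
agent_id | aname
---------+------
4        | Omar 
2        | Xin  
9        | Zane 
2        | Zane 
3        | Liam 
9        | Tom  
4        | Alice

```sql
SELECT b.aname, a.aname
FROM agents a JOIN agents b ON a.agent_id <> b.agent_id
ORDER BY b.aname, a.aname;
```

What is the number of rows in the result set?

36

INNER JOIN keeps only pairs where the ON condition holds.
Matching on a.agent_id <> b.agent_id.
- agent_id=4: 5 matching b row(s), so 5 row(s) emitted.
- agent_id=2: 5 matching b row(s), so 5 row(s) emitted.
- agent_id=9: 5 matching b row(s), so 5 row(s) emitted.
- agent_id=2: 5 matching b row(s), so 5 row(s) emitted.
- agent_id=3: 6 matching b row(s), so 6 row(s) emitted.
- agent_id=9: 5 matching b row(s), so 5 row(s) emitted.
- agent_id=4: 5 matching b row(s), so 5 row(s) emitted.
Total: 36 rows.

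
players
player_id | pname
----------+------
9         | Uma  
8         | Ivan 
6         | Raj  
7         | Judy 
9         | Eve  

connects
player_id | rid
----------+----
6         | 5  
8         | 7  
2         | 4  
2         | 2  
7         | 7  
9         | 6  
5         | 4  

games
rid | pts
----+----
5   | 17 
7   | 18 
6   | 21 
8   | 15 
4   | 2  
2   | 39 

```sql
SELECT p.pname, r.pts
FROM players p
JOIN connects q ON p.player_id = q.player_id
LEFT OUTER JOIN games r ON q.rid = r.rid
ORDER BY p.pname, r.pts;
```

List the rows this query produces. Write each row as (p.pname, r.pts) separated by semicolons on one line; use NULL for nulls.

Joins associate left-to-right: players INNER JOIN connects on player_id gives 5 intermediate row(s).
Then LEFT JOIN `games r` on rid: each of those 5 rows is kept; rows whose q.rid has no match in r get NULL for r's columns.

(Eve, 21); (Ivan, 18); (Judy, 18); (Raj, 17); (Uma, 21)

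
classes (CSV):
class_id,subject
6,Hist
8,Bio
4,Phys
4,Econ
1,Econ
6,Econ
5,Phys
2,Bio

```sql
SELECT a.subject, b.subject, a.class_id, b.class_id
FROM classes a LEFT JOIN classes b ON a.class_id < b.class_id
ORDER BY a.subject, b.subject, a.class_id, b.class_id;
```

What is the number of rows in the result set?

27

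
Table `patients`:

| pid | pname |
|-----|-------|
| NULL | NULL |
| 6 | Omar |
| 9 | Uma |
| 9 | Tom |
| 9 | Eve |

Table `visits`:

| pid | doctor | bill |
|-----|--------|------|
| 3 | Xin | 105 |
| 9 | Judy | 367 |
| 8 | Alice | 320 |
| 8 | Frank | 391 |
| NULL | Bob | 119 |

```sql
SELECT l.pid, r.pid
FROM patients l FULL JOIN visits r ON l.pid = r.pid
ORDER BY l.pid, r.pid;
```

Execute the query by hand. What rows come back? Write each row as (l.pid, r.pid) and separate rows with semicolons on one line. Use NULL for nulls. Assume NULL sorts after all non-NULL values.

(6, NULL); (9, 9); (9, 9); (9, 9); (NULL, 3); (NULL, 8); (NULL, 8); (NULL, NULL); (NULL, NULL)

FULL OUTER JOIN keeps every row from both sides; unmatched rows get NULL for the other side's columns.
Matching on l.pid = r.pid. A NULL in a compared column never satisfies the condition.
- l (pid=NULL) has no partner → padded with NULL.
- l (pid=6) has no partner → padded with NULL.
- l (pid=9) pairs with 1 row(s) of r.
- l (pid=9) pairs with 1 row(s) of r.
- l (pid=9) pairs with 1 row(s) of r.
- 4 r row(s) had no l match → kept, l columns NULL.
After projecting and ordering:
l.pid | r.pid
6 | NULL
9 | 9
9 | 9
9 | 9
NULL | 3
NULL | 8
NULL | 8
NULL | NULL
NULL | NULL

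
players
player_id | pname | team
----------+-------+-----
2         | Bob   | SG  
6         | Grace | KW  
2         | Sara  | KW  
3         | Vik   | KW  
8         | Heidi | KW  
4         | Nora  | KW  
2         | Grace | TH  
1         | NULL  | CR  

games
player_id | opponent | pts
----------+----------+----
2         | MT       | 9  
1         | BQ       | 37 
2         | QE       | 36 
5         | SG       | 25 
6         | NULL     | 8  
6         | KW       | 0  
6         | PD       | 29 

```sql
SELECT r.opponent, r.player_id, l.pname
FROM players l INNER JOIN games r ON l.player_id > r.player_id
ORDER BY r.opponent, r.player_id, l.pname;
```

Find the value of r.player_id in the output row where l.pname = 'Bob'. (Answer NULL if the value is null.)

INNER JOIN keeps only pairs where the ON condition holds.
Matching on l.player_id > r.player_id.
- l row (player_id=2): matches 1 r row(s) → 1 output row(s).
- l row (player_id=6): matches 4 r row(s) → 4 output row(s).
- l row (player_id=2): matches 1 r row(s) → 1 output row(s).
- l row (player_id=3): matches 3 r row(s) → 3 output row(s).
- l row (player_id=8): matches 7 r row(s) → 7 output row(s).
- l row (player_id=4): matches 3 r row(s) → 3 output row(s).
- l row (player_id=2): matches 1 r row(s) → 1 output row(s).
- l row (player_id=1): no match → dropped.

1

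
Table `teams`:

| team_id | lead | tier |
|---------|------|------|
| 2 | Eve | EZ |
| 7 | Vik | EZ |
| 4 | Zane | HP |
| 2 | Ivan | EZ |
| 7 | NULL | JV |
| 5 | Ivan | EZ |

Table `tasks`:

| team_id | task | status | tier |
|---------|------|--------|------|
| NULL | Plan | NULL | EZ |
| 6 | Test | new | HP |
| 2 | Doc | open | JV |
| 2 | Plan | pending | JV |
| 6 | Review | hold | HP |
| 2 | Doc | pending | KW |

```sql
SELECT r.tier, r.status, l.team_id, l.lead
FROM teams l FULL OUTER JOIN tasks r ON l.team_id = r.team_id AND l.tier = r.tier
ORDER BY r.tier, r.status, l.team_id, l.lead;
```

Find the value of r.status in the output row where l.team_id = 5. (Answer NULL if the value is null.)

FULL OUTER JOIN keeps every row from both sides; unmatched rows get NULL for the other side's columns.
Matching on l.team_id = r.team_id AND l.tier = r.tier. A NULL in a compared column never satisfies the condition.
- l (team_id=2, tier=EZ) has no partner → padded with NULL.
- l (team_id=7, tier=EZ) has no partner → padded with NULL.
- l (team_id=4, tier=HP) has no partner → padded with NULL.
- l (team_id=2, tier=EZ) has no partner → padded with NULL.
- l (team_id=7, tier=JV) has no partner → padded with NULL.
- l (team_id=5, tier=EZ) has no partner → padded with NULL.
- plus 6 unmatched r row(s), each kept with NULL l columns.

NULL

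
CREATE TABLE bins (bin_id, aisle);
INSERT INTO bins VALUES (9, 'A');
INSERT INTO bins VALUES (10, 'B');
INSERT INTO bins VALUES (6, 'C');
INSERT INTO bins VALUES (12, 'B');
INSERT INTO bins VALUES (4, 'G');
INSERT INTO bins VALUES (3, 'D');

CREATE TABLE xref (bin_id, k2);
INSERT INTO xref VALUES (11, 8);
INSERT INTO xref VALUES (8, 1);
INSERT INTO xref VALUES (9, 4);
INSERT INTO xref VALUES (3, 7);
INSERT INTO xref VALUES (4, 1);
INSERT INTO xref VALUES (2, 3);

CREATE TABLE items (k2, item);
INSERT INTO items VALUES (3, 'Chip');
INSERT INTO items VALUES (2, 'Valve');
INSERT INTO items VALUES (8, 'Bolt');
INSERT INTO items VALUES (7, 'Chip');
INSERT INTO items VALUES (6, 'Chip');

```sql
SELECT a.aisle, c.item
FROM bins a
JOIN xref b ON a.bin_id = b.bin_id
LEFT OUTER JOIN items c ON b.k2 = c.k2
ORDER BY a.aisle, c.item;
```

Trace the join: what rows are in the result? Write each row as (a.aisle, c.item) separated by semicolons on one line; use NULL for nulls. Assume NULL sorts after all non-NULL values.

Evaluate left to right. First `bins a INNER JOIN xref b` on bin_id: 3 row(s).
Then LEFT JOIN `items c` on k2: each of those 3 rows is kept; rows whose b.k2 has no match in c get NULL for c's columns.

(A, NULL); (D, Chip); (G, NULL)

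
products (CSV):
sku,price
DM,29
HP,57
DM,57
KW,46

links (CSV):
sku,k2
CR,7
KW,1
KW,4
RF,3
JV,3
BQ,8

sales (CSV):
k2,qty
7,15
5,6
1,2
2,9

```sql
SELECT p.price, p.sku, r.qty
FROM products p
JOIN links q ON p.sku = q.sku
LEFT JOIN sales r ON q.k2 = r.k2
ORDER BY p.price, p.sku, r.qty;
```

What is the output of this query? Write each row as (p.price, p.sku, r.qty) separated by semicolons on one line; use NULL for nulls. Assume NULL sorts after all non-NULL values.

(46, KW, 2); (46, KW, NULL)

Evaluate left to right. First `products p INNER JOIN links q` on sku: 2 row(s).
Then LEFT JOIN `sales r` on k2: each of those 2 rows is kept; rows whose q.k2 has no match in r get NULL for r's columns.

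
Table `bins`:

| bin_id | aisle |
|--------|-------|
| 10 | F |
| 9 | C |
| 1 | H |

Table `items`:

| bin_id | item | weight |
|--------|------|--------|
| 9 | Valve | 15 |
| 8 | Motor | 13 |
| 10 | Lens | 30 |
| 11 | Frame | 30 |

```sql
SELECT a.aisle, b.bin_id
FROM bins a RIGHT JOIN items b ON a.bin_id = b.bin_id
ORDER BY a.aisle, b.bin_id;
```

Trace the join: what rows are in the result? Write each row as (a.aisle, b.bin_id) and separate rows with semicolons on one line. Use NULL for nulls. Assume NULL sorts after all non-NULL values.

RIGHT JOIN keeps every row from `items`; unmatched rows get NULL for `bins`'s columns.
Matching on a.bin_id = b.bin_id.
Matched pairs: 2; unmatched b rows kept: 2.

(C, 9); (F, 10); (NULL, 8); (NULL, 11)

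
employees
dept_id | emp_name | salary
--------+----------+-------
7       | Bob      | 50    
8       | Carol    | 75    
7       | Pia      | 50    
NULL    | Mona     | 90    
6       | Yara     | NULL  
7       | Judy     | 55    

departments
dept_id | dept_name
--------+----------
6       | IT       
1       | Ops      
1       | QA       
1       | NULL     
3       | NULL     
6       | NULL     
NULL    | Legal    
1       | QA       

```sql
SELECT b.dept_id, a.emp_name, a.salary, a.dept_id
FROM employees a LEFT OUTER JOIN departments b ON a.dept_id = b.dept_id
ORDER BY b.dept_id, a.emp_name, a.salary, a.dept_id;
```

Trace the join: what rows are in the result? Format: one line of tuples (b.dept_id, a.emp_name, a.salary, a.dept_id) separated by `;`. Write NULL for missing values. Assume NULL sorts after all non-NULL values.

(6, Yara, NULL, 6); (6, Yara, NULL, 6); (NULL, Bob, 50, 7); (NULL, Carol, 75, 8); (NULL, Judy, 55, 7); (NULL, Mona, 90, NULL); (NULL, Pia, 50, 7)

LEFT JOIN keeps every row from `employees`; unmatched rows get NULL for `departments`'s columns.
Matching on a.dept_id = b.dept_id. A NULL in a compared column never satisfies the condition.
Matched pairs: 2; unmatched a rows kept: 5.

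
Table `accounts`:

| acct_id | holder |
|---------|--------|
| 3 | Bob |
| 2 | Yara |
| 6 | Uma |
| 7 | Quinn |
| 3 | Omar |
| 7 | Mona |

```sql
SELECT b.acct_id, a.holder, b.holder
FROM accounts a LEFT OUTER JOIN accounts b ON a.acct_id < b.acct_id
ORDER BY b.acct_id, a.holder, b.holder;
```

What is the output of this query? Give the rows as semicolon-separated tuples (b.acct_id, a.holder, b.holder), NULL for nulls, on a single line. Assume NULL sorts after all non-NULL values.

(3, Yara, Bob); (3, Yara, Omar); (6, Bob, Uma); (6, Omar, Uma); (6, Yara, Uma); (7, Bob, Mona); (7, Bob, Quinn); (7, Omar, Mona); (7, Omar, Quinn); (7, Uma, Mona); (7, Uma, Quinn); (7, Yara, Mona); (7, Yara, Quinn); (NULL, Mona, NULL); (NULL, Quinn, NULL)

LEFT JOIN keeps every row from `accounts a`; unmatched rows get NULL for `accounts b`'s columns.
Matching on a.acct_id < b.acct_id.
- a (acct_id=3) pairs with 3 row(s) of b.
- a (acct_id=2) pairs with 5 row(s) of b.
- a (acct_id=6) pairs with 2 row(s) of b.
- a (acct_id=7) has no partner → padded with NULL.
- a (acct_id=3) pairs with 3 row(s) of b.
- a (acct_id=7) has no partner → padded with NULL.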